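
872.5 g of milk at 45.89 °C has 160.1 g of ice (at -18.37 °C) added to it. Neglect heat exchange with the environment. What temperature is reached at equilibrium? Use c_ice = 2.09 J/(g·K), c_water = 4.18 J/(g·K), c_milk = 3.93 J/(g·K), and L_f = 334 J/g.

Sum of m c ΔT and latent-heat terms is zero:
warm ice to 0 °C: 160.1×2.09×(0 − (-18.37)) = 6146.8; latent heat to melt: 160.1×334 = 53473; meltwater 0→T: 160.1×4.18×T = 669.22 T; milk cools: 872.5×3.93×(T − 45.89) = 3428.9(T − 45.89)
4098.1 T = 157353 − 59620 = 97733
T ≈ 23.85 °C. Since T > 0 °C, the all-ice-melts assumption holds.

T_f ≈ 23.8 °C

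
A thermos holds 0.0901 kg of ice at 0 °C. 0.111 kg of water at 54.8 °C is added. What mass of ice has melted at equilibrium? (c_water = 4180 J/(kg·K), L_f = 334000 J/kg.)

m_melted ≈ 0.0761 kg

Heat available from the water dropping to 0 °C: 0.111·4180·54.8 = 25426 J.
Fully melting the ice requires m_ice L_f = 0.0901·334000 = 30093 J.
Since 25426 < 30093 J, not all the ice melts; equilibrium is at 0 °C.
m_melt = 25426 / L_f = 0.07613 kg.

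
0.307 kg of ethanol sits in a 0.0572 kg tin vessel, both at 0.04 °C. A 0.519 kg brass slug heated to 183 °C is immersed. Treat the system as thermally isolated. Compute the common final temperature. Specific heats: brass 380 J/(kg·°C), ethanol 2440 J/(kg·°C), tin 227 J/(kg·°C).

Energy conservation, ΣQ = 0:
0.519×380×(T − 183) + 0.307×2440×(T − 0.04) + 0.0572×227×(T − 0.04) = 0
197.22(T − 183) + 749.08(T − 0.04) + 12.98(T − 0.04) = 0
(197.22 + 749.08 + 12.98) T = 197.22×183 + 749.08×0.04 + 12.98×0.04
T ≈ 37.65 °C

T_f ≈ 37.7 °C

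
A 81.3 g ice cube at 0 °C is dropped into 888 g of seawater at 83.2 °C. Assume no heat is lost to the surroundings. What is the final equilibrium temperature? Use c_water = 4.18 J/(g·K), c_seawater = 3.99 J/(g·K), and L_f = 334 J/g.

Energy balance with sensible and latent terms:
melt ice: 81.3×334 = 27154; meltwater 0→T: 81.3×4.18×T = 339.83 T; seawater cools: 888×3.99×(T − 83.2) = 3543.1(T − 83.2)
3883 T = 294788 − 27154 = 267633
T ≈ 68.93 °C (positive, so assuming full melt was valid).

T_f ≈ 68.9 °C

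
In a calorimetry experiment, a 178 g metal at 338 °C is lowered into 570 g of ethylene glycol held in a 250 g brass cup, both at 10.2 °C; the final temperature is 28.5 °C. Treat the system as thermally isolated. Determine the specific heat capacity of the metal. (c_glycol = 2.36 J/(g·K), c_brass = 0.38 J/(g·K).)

c ≈ 0.478 J/(g·K)

Conservation of energy gives ΣQ = 0:
178×c×(28.5 − 338) + 570×2.36×(28.5 − 10.2) + 250×0.38×(28.5 − 10.2) = 0
-55091 c = -26356
c = -26356/-55091 ≈ 0.4784 J/(g·K)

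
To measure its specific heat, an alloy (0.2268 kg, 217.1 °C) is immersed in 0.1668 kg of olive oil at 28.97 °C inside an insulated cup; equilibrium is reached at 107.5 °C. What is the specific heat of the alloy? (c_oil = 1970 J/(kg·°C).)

c ≈ 1040 J/(kg·°C)

Heat lost by the alloy = heat gained by the oil:
0.2268·c·(217.1 − 107.5) = 0.1668·1970·(107.5 − 28.97)
24.86 c = 25805  ⇒  c ≈ 1038 J/(kg·°C)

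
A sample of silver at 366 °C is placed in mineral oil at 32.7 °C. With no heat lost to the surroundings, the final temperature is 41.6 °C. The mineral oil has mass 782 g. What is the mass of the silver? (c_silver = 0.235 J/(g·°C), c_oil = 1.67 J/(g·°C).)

Heat gained plus heat lost sum to zero:
m·0.235·(41.6 − 366) + 782·1.67·(41.6 − 32.7) = 0
-76.23 m = -11623
m = -11623/-76.23 ≈ 152.5 g

m ≈ 152 g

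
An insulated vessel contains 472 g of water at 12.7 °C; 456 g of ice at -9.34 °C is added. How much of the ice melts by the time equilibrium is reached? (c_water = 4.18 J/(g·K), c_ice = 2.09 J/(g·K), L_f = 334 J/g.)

Heat available from the water dropping to 0 °C: 472·4.18·12.7 = 25057 J.
Warming the ice to 0 °C takes 456·2.09·9.34 = 8901.4 J, leaving 16155 J for melting.
To melt every bit of ice: 456·334 = 152304 J.
Since 16155 < 152304 J, not all the ice melts; equilibrium is at 0 °C.
m_melt = 16155 / L_f = 48.37 g.

m_melted ≈ 48.4 g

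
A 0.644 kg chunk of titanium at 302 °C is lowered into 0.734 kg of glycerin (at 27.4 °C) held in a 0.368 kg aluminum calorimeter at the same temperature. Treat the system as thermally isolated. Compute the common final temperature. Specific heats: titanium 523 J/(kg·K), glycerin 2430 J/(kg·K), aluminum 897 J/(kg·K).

Heat gained plus heat lost sum to zero:
0.644*523*(T − 302) + 0.734*2430*(T − 27.4) + 0.368*897*(T − 27.4) = 0
336.81(T − 302) + 1783.6(T − 27.4) + 330.1(T − 27.4) = 0
2450.5 T = 159633
T ≈ 65.14 °C

T_f ≈ 65.1 °C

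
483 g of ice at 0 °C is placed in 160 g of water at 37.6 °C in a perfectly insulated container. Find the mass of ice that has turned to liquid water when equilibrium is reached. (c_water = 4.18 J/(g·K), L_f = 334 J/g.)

Heat available from the water dropping to 0 °C: 160·4.18·37.6 = 25147 J.
Melting all 483 g of ice would need 483·334 = 161322 J.
Since 25147 < 161322 J, not all the ice melts; equilibrium is at 0 °C.
Mass melted = 25147/334 ≈ 75.29 g.

m_melted ≈ 75.3 g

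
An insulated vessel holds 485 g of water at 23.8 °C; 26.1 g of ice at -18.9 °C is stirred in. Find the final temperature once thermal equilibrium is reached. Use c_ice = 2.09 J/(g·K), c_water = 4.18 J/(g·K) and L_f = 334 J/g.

Energy conservation, ΣQ = 0:
warm ice to 0 °C: 26.1×2.09×(0 − (-18.9)) = 1031; latent heat to melt: 26.1×334 = 8717.4; meltwater 0→T: 26.1×4.18×T = 109.1 T; water cools: 485×4.18×(T − 23.8) = 2027.3(T − 23.8)
2136.4 T = 48250 − 9748.4 = 38501
T ≈ 18.02 °C — above 0 °C, consistent with complete melting.

T_f ≈ 18.0 °C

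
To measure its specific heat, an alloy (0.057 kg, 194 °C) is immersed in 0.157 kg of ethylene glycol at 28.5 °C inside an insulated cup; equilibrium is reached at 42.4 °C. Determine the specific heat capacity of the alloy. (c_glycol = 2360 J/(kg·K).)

Heat lost by the alloy = heat gained by the glycol:
0.057·c·(194 − 42.4) = 0.157·2360·(42.4 − 28.5)
8.641 c = 5150.2  ⇒  c ≈ 596 J/(kg·K)

c ≈ 596 J/(kg·K)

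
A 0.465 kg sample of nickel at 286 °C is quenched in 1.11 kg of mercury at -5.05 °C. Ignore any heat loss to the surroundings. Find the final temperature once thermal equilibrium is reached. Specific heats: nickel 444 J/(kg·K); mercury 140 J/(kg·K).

T_f ≈ 161.0 °C

With ΣQ=0 the equilibrium temperature is the m·c-weighted mean:
T_f = (206.46×286 + 155.4×(-5.05)) / (206.46 + 155.4)
    = 58263 / 361.86 ≈ 161.01 °C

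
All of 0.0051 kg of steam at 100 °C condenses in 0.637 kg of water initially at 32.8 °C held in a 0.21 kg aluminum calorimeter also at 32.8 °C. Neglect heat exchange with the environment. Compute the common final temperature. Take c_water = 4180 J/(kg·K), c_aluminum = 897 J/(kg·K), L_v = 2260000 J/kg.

Net heat exchanged in the isolated system is zero:
latent heat released on condensation: 0.0051×2260000 = 11526; condensed water 100 °C→T: 21.32(T − 100); water warms: 0.637×4180×(T − 32.8) = 2662.7(T − 32.8); cup: 188.37(T − 32.8)
2872.3 T = 11526 + 2131.8 + 93514 = 107172
T ≈ 37.31 °C (< 100 °C, so full condensation is consistent).

T_f ≈ 37.3 °C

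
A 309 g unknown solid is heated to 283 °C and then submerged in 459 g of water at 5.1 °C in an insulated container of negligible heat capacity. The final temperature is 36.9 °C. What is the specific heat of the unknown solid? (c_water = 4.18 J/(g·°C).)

Net heat exchanged in the isolated system is zero:
309·c·(36.9 − 283) + 459·4.18·(36.9 − 5.1) = 0
-76045 c = -61012
c = -61012/-76045 ≈ 0.8023 J/(g·°C)

c ≈ 0.802 J/(g·°C)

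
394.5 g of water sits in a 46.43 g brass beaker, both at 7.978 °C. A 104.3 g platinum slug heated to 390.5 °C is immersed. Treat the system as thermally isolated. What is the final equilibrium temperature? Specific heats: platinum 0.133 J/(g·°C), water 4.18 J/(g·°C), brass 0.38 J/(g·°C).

T_f ≈ 11.1 °C

Conservation of energy gives ΣQ = 0:
104.3×0.133×(T − 390.5) + 394.5×4.18×(T − 7.978) + 46.43×0.38×(T − 7.978) = 0
13.87(T − 390.5) + 1649(T − 7.978) + 17.64(T − 7.978) = 0
1680.5 T = 18714
T = 18714 / 1680.5 = 11.1 °C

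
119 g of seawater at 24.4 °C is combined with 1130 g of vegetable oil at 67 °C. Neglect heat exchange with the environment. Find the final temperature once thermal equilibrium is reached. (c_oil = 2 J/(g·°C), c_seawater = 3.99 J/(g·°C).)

T_f ≈ 59.6 °C

Heat lost by the oil equals heat gained by the seawater:
1130·2·(67 − T) = 119·3.99·(T − 24.4)
2260(67 − T) = 474.81(T − 24.4)
2734.8 T = 163005  ⇒  T ≈ 59.60 °C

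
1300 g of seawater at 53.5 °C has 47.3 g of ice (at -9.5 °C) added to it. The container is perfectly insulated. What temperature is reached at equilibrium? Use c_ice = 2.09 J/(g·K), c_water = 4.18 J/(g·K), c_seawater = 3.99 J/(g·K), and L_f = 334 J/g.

T_f ≈ 48.4 °C

Conservation of energy gives ΣQ = 0:
warm ice to 0 °C: 47.3·2.09·(0 − (-9.5)) = 939.14
  melt ice: 47.3·334 = 15798
  meltwater 0→T: 47.3·4.18·T = 197.71 T
  seawater: 5187(T − 53.5)
5384.7 T = 277504 − 16737 = 260767
T ≈ 48.43 °C. Since T > 0 °C, the all-ice-melts assumption holds.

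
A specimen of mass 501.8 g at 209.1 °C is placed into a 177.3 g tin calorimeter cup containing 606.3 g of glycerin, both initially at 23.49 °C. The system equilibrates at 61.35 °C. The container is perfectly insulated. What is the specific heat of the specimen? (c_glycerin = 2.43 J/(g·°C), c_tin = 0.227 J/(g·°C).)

Setting the total heat transfer to zero:
501.8·c·(61.35 − 209.1) + 606.3·2.43·(61.35 − 23.49) + 177.3·0.227·(61.35 − 23.49) = 0
-74141 c = -57303
c = -57303/-74141 ≈ 0.7729 J/(g·°C)

c ≈ 0.773 J/(g·°C)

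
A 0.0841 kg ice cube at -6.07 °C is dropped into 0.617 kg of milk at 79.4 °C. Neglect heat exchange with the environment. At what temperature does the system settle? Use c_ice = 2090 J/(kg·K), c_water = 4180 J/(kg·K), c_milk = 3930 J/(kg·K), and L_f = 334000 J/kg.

T_f ≈ 58.8 °C

Energy conservation, ΣQ = 0:
warm ice to 0 °C: 0.0841·2090·(0 − (-6.07)) = 1066.9
  fusion: m_ice L_f = 0.0841·334000 = 28089
  meltwater 0→T: 0.0841·4180·T = 351.54 T
  milk cools: 0.617·3930·(T − 79.4) = 2424.8(T − 79.4)
2776.3 T = 192530 − 29156 = 163374
T ≈ 58.84 °C — above 0 °C, consistent with complete melting.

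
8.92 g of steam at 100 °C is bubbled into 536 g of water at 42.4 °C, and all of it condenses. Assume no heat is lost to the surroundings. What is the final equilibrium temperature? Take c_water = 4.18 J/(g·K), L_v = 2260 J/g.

Conservation of energy gives ΣQ = 0:
latent heat released on condensation: 8.92×2260 = 20159; condensate cools 100→T: 8.92×4.18×(T − 100) = 37.29(T − 100); original water: 2240.5(T − 42.4)
2277.8 T = 20159 + 3728.6 + 94996 = 118884
T ≈ 52.19 °C — below 100 °C, confirming all the steam condensed.

T_f ≈ 52.2 °C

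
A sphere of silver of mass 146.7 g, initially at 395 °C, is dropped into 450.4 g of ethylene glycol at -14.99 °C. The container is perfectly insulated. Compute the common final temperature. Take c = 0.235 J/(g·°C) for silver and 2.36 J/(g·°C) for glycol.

With ΣQ=0 the equilibrium temperature is the m·c-weighted mean:
T_f = (34.47×395 + 1062.9×(-14.99)) / (34.47 + 1062.9)
    = -2316.1 / 1097.4 ≈ -2.11 °C

T_f ≈ -2.1 °C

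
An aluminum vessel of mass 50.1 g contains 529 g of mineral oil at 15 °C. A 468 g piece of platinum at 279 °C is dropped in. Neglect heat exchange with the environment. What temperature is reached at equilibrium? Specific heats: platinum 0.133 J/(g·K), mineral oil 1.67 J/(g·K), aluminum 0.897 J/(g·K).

T_f ≈ 31.6 °C

Conservation of energy gives ΣQ = 0:
468·0.133·(T − 279) + 529·1.67·(T − 15) + 50.1·0.897·(T − 15) = 0
62.24(T − 279) + 883.43(T − 15) + 44.94(T − 15) = 0
990.61 T = 31292
T = 31292/990.61 ≈ 31.59 °C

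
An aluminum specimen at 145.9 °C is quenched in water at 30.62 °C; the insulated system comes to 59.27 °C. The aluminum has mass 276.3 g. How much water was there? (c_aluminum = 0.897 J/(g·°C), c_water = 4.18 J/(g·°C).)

m ≈ 179 g

Taking heat into each body as positive, Σ m c ΔT = 0:
276.3×0.897×(59.27 − 145.9) + m×4.18×(59.27 − 30.62) = 0
119.76 m = 21470
m = 21470/119.76 ≈ 179.3 g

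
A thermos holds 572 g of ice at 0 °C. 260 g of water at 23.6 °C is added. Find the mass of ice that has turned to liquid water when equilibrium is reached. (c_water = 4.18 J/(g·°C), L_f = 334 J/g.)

m_melted ≈ 76.8 g

Cooling the water to 0 °C releases 260·4.18·23.6 = 25648 J.
To melt every bit of ice: 572·334 = 191048 J.
25648 J < 191048 J, so only part of the ice melts and the system sits at 0 °C.
Mass melted = 25648/334 ≈ 76.79 g.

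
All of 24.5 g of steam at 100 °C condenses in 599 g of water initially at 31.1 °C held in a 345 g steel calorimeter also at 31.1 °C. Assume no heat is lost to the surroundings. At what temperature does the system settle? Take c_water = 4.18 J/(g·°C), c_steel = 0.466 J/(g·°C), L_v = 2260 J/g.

T_f ≈ 53.7 °C

Net heat exchanged in the isolated system is zero:
latent heat released on condensation: 24.5×2260 = 55370; condensate cools 100→T: 24.5×4.18×(T − 100) = 102.41(T − 100); original water: 2503.8(T − 31.1); steel cup: 345×0.466×(T − 31.1) = 160.77(T − 31.1)
2767 T = 55370 + 10241 + 82869 = 148480
T ≈ 53.66 °C — below 100 °C, confirming all the steam condensed.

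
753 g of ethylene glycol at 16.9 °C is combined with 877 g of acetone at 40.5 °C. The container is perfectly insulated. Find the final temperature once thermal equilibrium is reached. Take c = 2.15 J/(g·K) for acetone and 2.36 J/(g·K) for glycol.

T_f ≈ 29.0 °C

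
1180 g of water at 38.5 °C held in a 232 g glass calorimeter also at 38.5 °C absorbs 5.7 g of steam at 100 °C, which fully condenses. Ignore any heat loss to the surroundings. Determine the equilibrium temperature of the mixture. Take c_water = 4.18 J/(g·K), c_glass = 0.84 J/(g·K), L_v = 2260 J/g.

T_f ≈ 41.3 °C

Net heat exchanged in the isolated system is zero:
latent heat released on condensation: 5.7×2260 = 12882
  condensed water 100 °C→T: 23.83(T − 100)
  water warms: 1180×4.18×(T − 38.5) = 4932.4(T − 38.5)
  glass cup: 232×0.84×(T − 38.5) = 194.88(T − 38.5)
5151.1 T = 12882 + 2382.6 + 197400 = 212665
T ≈ 41.29 °C — below 100 °C, confirming all the steam condensed.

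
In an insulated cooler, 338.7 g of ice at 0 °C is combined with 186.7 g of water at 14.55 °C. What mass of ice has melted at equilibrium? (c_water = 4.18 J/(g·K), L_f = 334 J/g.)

m_melted ≈ 34 g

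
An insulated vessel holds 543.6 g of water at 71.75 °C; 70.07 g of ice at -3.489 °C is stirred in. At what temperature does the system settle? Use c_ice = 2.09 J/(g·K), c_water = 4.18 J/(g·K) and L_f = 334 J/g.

T_f ≈ 54.2 °C

Conservation of energy gives ΣQ = 0:
warm ice to 0 °C: 70.07×2.09×(0 − (-3.489)) = 510.95
  fusion: m_ice L_f = 70.07×334 = 23403
  warm the meltwater: 292.89 T
  water: 2272.2(T − 71.75)
2565.1 T = 163034 − 23914 = 139119
T ≈ 54.23 °C — above 0 °C, consistent with complete melting.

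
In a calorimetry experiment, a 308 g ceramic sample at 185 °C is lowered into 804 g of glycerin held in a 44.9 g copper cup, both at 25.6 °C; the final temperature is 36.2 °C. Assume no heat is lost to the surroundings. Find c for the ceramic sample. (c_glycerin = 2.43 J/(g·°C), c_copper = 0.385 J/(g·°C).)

c ≈ 0.456 J/(g·°C)

Let T be the final temperature. ΣQ_i = 0:
308·c·(36.2 − 185) + 804·2.43·(36.2 − 25.6) + 44.9·0.385·(36.2 − 25.6) = 0
-45830 c = -20893
c = -20893/-45830 ≈ 0.4559 J/(g·°C)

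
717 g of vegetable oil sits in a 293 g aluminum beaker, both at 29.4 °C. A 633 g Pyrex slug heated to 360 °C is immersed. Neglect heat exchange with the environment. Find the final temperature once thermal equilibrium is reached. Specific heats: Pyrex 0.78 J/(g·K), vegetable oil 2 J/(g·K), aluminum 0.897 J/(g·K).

T_f ≈ 103.9 °C

T_f = Σ m_i c_i T_i / Σ m_i c_i:
T_f = (493.74*360 + 1434*29.4 + 262.82*29.4) / (493.74 + 1434 + 262.82)
    = 227633 / 2190.6 ≈ 103.92 °C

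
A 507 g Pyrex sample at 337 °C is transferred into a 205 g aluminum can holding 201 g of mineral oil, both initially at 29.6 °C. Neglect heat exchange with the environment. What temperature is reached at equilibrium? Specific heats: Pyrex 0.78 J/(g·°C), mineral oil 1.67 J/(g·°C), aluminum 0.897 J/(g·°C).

T_f ≈ 162.5 °C

Let T be the final temperature. ΣQ_i = 0:
507*0.78*(T − 337) + 201*1.67*(T − 29.6) + 205*0.897*(T − 29.6) = 0
395.46(T − 337) + 335.67(T − 29.6) + 183.88(T − 29.6) = 0
915.01 T = 148649
T = 148649 / 915.01 = 162 °C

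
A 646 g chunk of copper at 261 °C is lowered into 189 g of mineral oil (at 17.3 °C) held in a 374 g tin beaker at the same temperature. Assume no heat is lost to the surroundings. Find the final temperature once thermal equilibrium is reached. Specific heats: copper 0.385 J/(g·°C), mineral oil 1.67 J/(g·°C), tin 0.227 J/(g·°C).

T_f = Σ m_i c_i T_i / Σ m_i c_i:
T_f = (248.71×261 + 315.63×17.3 + 84.9×17.3) / (248.71 + 315.63 + 84.9)
    = 71842 / 649.24 ≈ 110.66 °C

T_f ≈ 110.7 °C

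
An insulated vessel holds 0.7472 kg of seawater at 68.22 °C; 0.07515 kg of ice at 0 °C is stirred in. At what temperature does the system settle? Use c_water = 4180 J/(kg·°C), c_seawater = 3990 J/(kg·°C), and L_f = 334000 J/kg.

T_f ≈ 54.1 °C

Taking heat into each body as positive, Σ m c ΔT = 0:
melt ice: 0.07515·334000 = 25100
  meltwater 0→T: 0.07515·4180·T = 314.13 T
  seawater cools: 0.7472·3990·(T − 68.22) = 2981.3(T − 68.22)
3295.5 T = 203386 − 25100 = 178286
T ≈ 54.10 °C — above 0 °C, consistent with complete melting.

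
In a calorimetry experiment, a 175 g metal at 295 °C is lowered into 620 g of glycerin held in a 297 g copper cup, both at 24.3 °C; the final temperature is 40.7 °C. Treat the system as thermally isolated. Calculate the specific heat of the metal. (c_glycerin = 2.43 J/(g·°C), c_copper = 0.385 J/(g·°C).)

Taking heat into each body as positive, Σ m c ΔT = 0:
175×c×(40.7 − 295) + 620×2.43×(40.7 − 24.3) + 297×0.385×(40.7 − 24.3) = 0
-44502 c = -26583
c = -26583/-44502 ≈ 0.5973 J/(g·°C)

c ≈ 0.597 J/(g·°C)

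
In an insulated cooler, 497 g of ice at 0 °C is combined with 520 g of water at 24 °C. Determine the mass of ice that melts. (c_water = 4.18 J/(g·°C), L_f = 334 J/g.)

Cooling the water to 0 °C releases 520×4.18×24 = 52166 J.
Fully melting the ice requires m_ice L_f = 497×334 = 165998 J.
Since 52166 < 165998 J, not all the ice melts; equilibrium is at 0 °C.
Mass melted = 52166/334 ≈ 156.2 g.

m_melted ≈ 156 g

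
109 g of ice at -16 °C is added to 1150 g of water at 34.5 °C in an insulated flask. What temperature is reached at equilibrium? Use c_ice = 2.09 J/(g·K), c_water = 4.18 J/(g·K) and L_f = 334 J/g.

Let T be the final temperature. ΣQ_i = 0:
warm ice to 0 °C: 109×2.09×(0 − (-16)) = 3645; latent heat to melt: 109×334 = 36406; meltwater 0→T: 109×4.18×T = 455.62 T; water: 4807(T − 34.5)
5262.6 T = 165842 − 40051 = 125791
T ≈ 23.90 °C. Since T > 0 °C, the all-ice-melts assumption holds.

T_f ≈ 23.9 °C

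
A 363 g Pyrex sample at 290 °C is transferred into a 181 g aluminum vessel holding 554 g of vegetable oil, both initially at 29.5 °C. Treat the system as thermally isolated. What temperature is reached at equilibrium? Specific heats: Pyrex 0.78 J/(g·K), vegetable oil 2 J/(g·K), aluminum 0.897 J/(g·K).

T_f ≈ 77.0 °C

Energy conservation, ΣQ = 0:
363×0.78×(T − 290) + 554×2×(T − 29.5) + 181×0.897×(T − 29.5) = 0
(283.14 + 1108 + 162.36) T = 283.14×290 + 1108×29.5 + 162.36×29.5
T ≈ 76.98 °C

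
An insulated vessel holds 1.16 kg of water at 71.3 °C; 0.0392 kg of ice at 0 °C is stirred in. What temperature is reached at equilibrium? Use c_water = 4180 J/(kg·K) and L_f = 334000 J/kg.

T_f ≈ 66.4 °C

Taking heat into each body as positive, Σ m c ΔT = 0:
latent heat to melt: 0.0392·334000 = 13093; warm the meltwater: 163.86 T; water: 4848.8(T − 71.3)
5012.7 T = 345719 − 13093 = 332627
T ≈ 66.36 °C. Since T > 0 °C, the all-ice-melts assumption holds.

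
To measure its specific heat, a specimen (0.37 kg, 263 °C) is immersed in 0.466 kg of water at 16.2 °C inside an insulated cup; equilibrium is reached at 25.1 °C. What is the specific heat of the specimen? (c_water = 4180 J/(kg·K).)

Heat lost by the specimen = heat gained by the water:
0.37×c×(263 − 25.1) = 0.466×4180×(25.1 − 16.2)
88.02 c = 17336  ⇒  c ≈ 197 J/(kg·K)

c ≈ 197 J/(kg·K)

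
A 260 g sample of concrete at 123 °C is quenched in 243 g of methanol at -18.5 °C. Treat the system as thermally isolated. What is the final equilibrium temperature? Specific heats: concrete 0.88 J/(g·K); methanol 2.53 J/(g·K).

T_f ≈ 19.9 °C

T_f = Σ m_i c_i T_i / Σ m_i c_i:
T_f = (228.8*123 + 614.79*(-18.5)) / (228.8 + 614.79)
    = 16769 / 843.59 ≈ 19.88 °C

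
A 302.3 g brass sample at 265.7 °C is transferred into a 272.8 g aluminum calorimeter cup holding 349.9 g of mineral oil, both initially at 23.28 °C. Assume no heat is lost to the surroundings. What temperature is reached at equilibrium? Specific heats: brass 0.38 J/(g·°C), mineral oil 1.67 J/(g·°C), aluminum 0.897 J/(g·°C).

Taking heat into each body as positive, Σ m c ΔT = 0:
302.3×0.38×(T − 265.7) + 349.9×1.67×(T − 23.28) + 272.8×0.897×(T − 23.28) = 0
(114.87 + 584.33 + 244.7) T = 114.87×265.7 + 584.33×23.28 + 244.7×23.28
T = 49822/943.91 ≈ 52.78 °C

T_f ≈ 52.8 °C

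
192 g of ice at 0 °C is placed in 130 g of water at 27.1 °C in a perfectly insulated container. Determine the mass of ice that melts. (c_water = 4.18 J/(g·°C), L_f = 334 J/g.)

m_melted ≈ 44.1 g

Cooling the water to 0 °C releases 130·4.18·27.1 = 14726 J.
Fully melting the ice requires m_ice L_f = 192·334 = 64128 J.
14726 J < 64128 J, so only part of the ice melts and the system sits at 0 °C.
Mass melted = 14726/334 ≈ 44.09 g.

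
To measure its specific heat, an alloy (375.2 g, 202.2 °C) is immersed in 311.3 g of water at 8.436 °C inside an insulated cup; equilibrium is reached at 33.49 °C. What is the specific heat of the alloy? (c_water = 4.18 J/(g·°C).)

Let T be the final temperature. ΣQ_i = 0:
375.2×c×(33.49 − 202.2) + 311.3×4.18×(33.49 − 8.436) = 0
-63300 c = -32601
c = -32601/-63300 ≈ 0.515 J/(g·°C)

c ≈ 0.515 J/(g·°C)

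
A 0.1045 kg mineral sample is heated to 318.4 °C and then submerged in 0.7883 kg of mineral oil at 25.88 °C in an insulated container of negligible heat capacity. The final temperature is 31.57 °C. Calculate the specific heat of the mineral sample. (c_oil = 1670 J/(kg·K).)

c ≈ 250 J/(kg·K)

Heat lost by the mineral sample = heat gained by the oil:
0.1045·c·(318.4 − 31.57) = 0.7883·1670·(31.57 − 25.88)
29.97 c = 7490.7  ⇒  c ≈ 249.9 J/(kg·K)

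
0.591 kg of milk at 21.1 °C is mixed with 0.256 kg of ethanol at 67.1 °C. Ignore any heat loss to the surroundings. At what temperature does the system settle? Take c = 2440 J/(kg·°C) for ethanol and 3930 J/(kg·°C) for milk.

|Q_ethanol| = |Q_milk|:
0.256·2440·(67.1 − T) = 0.591·3930·(T − 21.1)
624.64(67.1 − T) = 2322.6(T − 21.1)
2947.3 T = 90921  ⇒  T ≈ 30.85 °C

T_f ≈ 30.8 °C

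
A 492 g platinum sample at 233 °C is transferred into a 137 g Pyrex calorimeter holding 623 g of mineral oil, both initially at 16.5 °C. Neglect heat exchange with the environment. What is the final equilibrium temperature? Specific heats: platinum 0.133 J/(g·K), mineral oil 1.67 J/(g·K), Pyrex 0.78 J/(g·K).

Setting the total heat transfer to zero:
492·0.133·(T − 233) + 623·1.67·(T − 16.5) + 137·0.78·(T − 16.5) = 0
(65.44 + 1040.4 + 106.86) T = 65.44·233 + 1040.4·16.5 + 106.86·16.5
T = 34177 / 1212.7 = 28.2 °C

T_f ≈ 28.2 °C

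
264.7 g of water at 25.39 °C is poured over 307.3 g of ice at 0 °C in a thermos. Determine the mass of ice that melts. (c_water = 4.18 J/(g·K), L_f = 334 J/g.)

Water can give up m c ΔT = 264.7×4.18×25.39 = 28093 J before reaching 0 °C.
Fully melting the ice requires m_ice L_f = 307.3×334 = 102638 J.
28093 J < 102638 J, so only part of the ice melts and the system sits at 0 °C.
Mass melted = 28093/334 ≈ 84.11 g.

m_melted ≈ 84.1 g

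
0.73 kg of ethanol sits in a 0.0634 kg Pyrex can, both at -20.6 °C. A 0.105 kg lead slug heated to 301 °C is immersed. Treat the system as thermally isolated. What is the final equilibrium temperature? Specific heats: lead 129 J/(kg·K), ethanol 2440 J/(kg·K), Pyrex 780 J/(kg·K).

T_f ≈ -18.2 °C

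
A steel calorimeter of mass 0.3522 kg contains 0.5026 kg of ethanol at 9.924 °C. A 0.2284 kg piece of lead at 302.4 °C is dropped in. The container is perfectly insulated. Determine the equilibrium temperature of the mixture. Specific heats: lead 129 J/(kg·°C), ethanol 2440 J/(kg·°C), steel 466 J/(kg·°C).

Let T be the final temperature. ΣQ_i = 0:
0.2284·129·(T − 302.4) + 0.5026·2440·(T − 9.924) + 0.3522·466·(T − 9.924) = 0
29.46(T − 302.4) + 1226.3(T − 9.924) + 164.13(T − 9.924) = 0
1419.9 T = 22709
T ≈ 15.99 °C

T_f ≈ 16.0 °C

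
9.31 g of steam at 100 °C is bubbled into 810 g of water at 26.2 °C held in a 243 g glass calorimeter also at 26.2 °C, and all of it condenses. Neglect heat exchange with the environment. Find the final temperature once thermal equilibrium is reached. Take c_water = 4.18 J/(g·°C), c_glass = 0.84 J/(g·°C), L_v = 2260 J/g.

T_f ≈ 32.8 °C

Taking heat into each body as positive, Σ m c ΔT = 0:
condense steam: −9.31·2260 = −21041
  condensed water 100 °C→T: 38.92(T − 100)
  water warms: 810·4.18·(T − 26.2) = 3385.8(T − 26.2)
  glass cup: 243·0.84·(T − 26.2) = 204.12(T − 26.2)
3628.8 T = 21041 + 3891.6 + 94056 = 118988
T ≈ 32.79 °C, under the boiling point, so the assumption holds.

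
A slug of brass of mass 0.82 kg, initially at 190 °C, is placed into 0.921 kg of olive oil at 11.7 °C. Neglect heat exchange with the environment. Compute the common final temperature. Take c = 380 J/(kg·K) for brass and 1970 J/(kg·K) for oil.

T_f = Σ m_i c_i T_i / Σ m_i c_i:
T_f = (311.6×190 + 1814.4×11.7) / (311.6 + 1814.4)
    = 80432 / 2126 ≈ 37.83 °C

T_f ≈ 37.8 °C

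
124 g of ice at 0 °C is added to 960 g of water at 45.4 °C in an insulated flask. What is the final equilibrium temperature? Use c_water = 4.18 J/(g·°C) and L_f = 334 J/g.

Taking heat into each body as positive, Σ m c ΔT = 0:
latent heat to melt: 124×334 = 41416; meltwater 0→T: 124×4.18×T = 518.32 T; water cools: 960×4.18×(T − 45.4) = 4012.8(T − 45.4)
4531.1 T = 182181 − 41416 = 140765
T ≈ 31.07 °C. Since T > 0 °C, the all-ice-melts assumption holds.

T_f ≈ 31.1 °C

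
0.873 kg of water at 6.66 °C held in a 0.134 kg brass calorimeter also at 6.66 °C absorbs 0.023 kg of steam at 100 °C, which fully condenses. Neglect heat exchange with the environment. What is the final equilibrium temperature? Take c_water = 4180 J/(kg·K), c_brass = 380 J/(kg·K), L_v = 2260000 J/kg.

T_f ≈ 22.7 °C

Energy conservation, ΣQ = 0:
steam→water at 100 °C releases m L_v = 0.023·2260000 = 51980; condensate cools 100→T: 0.023·4180·(T − 100) = 96.14(T − 100); water warms: 0.873·4180·(T − 6.66) = 3649.1(T − 6.66); cup: 50.92(T − 6.66)
3796.2 T = 51980 + 9614 + 24642 = 86236
T ≈ 22.72 °C (< 100 °C, so full condensation is consistent).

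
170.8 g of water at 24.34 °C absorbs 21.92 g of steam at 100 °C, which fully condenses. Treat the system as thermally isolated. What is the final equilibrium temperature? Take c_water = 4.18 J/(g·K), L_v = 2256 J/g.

Sum of m c ΔT and latent-heat terms is zero:
latent heat released on condensation: 21.92·2256 = 49452; condensate cools 100→T: 21.92·4.18·(T − 100) = 91.63(T − 100); water warms: 170.8·4.18·(T − 24.34) = 713.94(T − 24.34)
805.57 T = 49452 + 9162.6 + 17377 = 75991
T ≈ 94.33 °C (< 100 °C, so full condensation is consistent).

T_f ≈ 94.3 °C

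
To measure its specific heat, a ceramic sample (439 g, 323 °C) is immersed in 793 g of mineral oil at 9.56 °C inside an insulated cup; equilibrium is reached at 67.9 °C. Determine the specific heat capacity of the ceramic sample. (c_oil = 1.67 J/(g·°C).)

c ≈ 0.69 J/(g·°C)

m_s c (T_s − T_f) = m_oil c_oil (T_f − T_0):
439×c×(323 − 67.9) = 793×1.67×(67.9 − 9.56)
111989 c = 77260  ⇒  c ≈ 0.6899 J/(g·°C)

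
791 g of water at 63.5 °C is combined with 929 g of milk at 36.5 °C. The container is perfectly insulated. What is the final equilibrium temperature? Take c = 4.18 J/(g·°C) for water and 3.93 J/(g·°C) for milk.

T_f ≈ 49.3 °C

Heat gained plus heat lost sum to zero:
791*4.18*(T − 63.5) + 929*3.93*(T − 36.5) = 0
6957.4 T = 343216
T = 343216/6957.4 ≈ 49.33 °C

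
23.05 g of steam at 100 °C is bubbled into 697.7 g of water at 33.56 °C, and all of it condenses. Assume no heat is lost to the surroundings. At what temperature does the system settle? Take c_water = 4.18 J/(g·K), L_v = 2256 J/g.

Let T be the final temperature. ΣQ_i = 0:
latent heat released on condensation: 23.05·2256 = 52001
  condensed water 100 °C→T: 96.35(T − 100)
  original water: 2916.4(T − 33.56)
3012.7 T = 52001 + 9634.9 + 97874 = 159510
T ≈ 52.95 °C, under the boiling point, so the assumption holds.

T_f ≈ 52.9 °C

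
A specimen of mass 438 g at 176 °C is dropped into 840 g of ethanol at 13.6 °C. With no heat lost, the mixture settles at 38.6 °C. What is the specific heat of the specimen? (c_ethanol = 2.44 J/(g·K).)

Heat lost by the specimen = heat gained by the ethanol:
438×c×(176 − 38.6) = 840×2.44×(38.6 − 13.6)
60181 c = 51240  ⇒  c ≈ 0.8514 J/(g·K)

c ≈ 0.851 J/(g·K)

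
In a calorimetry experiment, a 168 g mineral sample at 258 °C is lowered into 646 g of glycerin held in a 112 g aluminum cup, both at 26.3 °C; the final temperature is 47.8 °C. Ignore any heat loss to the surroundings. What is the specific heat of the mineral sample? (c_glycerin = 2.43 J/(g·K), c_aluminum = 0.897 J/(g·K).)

c ≈ 1.02 J/(g·K)

Taking heat into each body as positive, Σ m c ΔT = 0:
168·c·(47.8 − 258) + 646·2.43·(47.8 − 26.3) + 112·0.897·(47.8 − 26.3) = 0
-35314 c = -35910
c = -35910/-35314 ≈ 1.017 J/(g·K)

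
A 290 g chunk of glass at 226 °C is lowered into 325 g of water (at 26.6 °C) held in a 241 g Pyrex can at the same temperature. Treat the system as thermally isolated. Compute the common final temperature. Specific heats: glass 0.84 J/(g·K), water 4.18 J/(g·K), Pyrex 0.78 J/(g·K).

T_f ≈ 53.7 °C

Net heat exchanged in the isolated system is zero:
290·0.84·(T − 226) + 325·4.18·(T − 26.6) + 241·0.78·(T − 26.6) = 0
243.6(T − 226) + 1358.5(T − 26.6) + 187.98(T − 26.6) = 0
(243.6 + 1358.5 + 187.98) T = 243.6·226 + 1358.5·26.6 + 187.98·26.6
T = 96190/1790.1 ≈ 53.74 °C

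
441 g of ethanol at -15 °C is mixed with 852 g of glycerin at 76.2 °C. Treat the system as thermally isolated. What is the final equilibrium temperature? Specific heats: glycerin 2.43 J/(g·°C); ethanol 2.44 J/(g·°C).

Heat gained plus heat lost sum to zero:
852·2.43·(T − 76.2) + 441·2.44·(T − (-15)) = 0
3146.4 T = 141621
T = 141621 / 3146.4 = 45 °C

T_f ≈ 45.0 °C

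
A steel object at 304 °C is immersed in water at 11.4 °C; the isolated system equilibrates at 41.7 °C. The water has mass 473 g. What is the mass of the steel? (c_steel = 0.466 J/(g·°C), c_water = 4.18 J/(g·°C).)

m ≈ 490 g

Conservation of energy gives ΣQ = 0:
m×0.466×(41.7 − 304) + 473×4.18×(41.7 − 11.4) = 0
-122.23 m = -59907
m = -59907/-122.23 ≈ 490.1 g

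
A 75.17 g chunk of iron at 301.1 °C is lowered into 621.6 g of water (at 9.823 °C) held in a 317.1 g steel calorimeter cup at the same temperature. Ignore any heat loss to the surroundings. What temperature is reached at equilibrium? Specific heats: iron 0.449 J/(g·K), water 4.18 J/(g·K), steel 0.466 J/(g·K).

T_f ≈ 13.4 °C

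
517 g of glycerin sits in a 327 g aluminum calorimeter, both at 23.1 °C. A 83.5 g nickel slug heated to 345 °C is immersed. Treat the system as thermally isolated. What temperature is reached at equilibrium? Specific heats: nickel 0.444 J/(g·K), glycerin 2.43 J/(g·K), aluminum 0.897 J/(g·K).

T_f ≈ 30.6 °C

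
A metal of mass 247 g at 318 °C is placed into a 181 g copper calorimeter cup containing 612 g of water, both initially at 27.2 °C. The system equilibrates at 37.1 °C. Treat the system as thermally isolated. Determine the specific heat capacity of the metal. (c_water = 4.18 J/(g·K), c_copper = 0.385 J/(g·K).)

c ≈ 0.375 J/(g·K)

Setting the total heat transfer to zero:
247·c·(37.1 − 318) + 612·4.18·(37.1 − 27.2) + 181·0.385·(37.1 − 27.2) = 0
-69382 c = -26016
c = -26016/-69382 ≈ 0.375 J/(g·K)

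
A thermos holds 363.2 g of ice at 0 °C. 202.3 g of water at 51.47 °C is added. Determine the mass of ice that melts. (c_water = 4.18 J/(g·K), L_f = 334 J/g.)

Cooling the water to 0 °C releases 202.3×4.18×51.47 = 43524 J.
To melt every bit of ice: 363.2×334 = 121309 J.
Since 43524 < 121309 J, not all the ice melts; equilibrium is at 0 °C.
m_melted×334 = 43524  ⇒  m_melted ≈ 130.3 g.

m_melted ≈ 130 g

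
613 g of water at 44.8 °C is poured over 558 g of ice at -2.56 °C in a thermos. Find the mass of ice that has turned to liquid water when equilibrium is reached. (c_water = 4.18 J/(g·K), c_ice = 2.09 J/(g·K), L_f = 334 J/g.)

m_melted ≈ 335 g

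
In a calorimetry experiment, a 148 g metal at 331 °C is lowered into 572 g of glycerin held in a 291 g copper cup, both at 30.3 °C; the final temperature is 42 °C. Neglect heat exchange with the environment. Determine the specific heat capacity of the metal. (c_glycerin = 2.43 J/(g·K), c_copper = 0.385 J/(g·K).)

Energy conservation, ΣQ = 0:
148×c×(42 − 331) + 572×2.43×(42 − 30.3) + 291×0.385×(42 − 30.3) = 0
-42772 c = -17573
c = -17573/-42772 ≈ 0.4109 J/(g·K)

c ≈ 0.411 J/(g·K)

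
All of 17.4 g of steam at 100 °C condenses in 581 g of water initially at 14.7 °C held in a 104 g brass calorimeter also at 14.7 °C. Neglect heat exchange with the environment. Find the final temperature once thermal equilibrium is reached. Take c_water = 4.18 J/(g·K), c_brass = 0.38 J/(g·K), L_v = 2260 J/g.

T_f ≈ 32.6 °C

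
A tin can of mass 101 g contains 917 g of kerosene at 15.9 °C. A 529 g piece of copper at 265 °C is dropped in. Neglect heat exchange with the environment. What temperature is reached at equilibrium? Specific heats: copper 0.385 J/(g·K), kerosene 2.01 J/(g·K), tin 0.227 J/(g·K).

T_f ≈ 40.4 °C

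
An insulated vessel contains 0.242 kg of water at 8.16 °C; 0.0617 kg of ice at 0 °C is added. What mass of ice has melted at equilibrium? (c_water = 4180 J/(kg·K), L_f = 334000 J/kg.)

m_melted ≈ 0.0247 kg

Cooling the water to 0 °C releases 0.242·4180·8.16 = 8254.3 J.
Melting all 0.0617 kg of ice would need 0.0617·334000 = 20608 J.
8254.3 J < 20608 J, so only part of the ice melts and the system sits at 0 °C.
m_melted·334000 = 8254.3  ⇒  m_melted ≈ 0.02471 kg.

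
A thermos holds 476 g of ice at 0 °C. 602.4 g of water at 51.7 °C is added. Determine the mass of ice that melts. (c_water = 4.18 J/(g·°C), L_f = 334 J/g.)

m_melted ≈ 390 g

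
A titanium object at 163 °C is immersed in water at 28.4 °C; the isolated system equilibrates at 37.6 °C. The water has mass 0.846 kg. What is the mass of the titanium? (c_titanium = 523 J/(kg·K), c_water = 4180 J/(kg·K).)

m ≈ 0.496 kg

Heat gained plus heat lost sum to zero:
m×523×(37.6 − 163) + 0.846×4180×(37.6 − 28.4) = 0
-65584 m = -32534
m = -32534/-65584 ≈ 0.4961 kg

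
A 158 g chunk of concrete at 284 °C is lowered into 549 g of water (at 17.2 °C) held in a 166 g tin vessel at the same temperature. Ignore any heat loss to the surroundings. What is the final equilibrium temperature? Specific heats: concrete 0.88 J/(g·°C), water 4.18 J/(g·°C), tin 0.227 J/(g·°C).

T_f ≈ 32.2 °C

Heat gained plus heat lost sum to zero:
158×0.88×(T − 284) + 549×4.18×(T − 17.2) + 166×0.227×(T − 17.2) = 0
139.04(T − 284) + 2294.8(T − 17.2) + 37.68(T − 17.2) = 0
2471.5 T = 79606
T ≈ 32.21 °C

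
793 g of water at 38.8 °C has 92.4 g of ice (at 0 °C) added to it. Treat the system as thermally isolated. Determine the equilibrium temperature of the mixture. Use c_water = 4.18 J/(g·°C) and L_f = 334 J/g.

Energy conservation, ΣQ = 0:
fusion: m_ice L_f = 92.4·334 = 30862
  meltwater 0→T: 92.4·4.18·T = 386.23 T
  water: 3314.7(T − 38.8)
3701 T = 128612 − 30862 = 97750
T ≈ 26.41 °C — above 0 °C, consistent with complete melting.

T_f ≈ 26.4 °C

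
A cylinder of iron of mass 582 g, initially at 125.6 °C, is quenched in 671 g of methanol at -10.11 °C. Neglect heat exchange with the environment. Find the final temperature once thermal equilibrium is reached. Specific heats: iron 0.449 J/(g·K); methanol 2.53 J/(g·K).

Setting the total heat transfer to zero:
582·0.449·(T − 125.6) + 671·2.53·(T − (-10.11)) = 0
1958.9 T = 15659
T = 15659/1958.9 ≈ 7.99 °C

T_f ≈ 8.0 °C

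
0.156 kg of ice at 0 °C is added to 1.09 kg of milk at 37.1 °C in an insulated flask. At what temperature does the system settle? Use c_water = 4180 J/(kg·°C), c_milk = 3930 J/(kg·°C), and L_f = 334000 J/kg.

T_f ≈ 21.6 °C

Energy conservation, ΣQ = 0:
fusion: m_ice L_f = 0.156×334000 = 52104; warm the meltwater: 652.08 T; milk cools: 1.09×3930×(T − 37.1) = 4283.7(T − 37.1)
4935.8 T = 158925 − 52104 = 106821
T ≈ 21.64 °C. Since T > 0 °C, the all-ice-melts assumption holds.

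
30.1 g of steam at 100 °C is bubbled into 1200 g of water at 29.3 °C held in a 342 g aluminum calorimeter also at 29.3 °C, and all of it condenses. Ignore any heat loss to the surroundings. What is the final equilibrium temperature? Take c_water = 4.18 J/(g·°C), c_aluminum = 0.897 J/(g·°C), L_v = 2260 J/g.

T_f ≈ 43.4 °C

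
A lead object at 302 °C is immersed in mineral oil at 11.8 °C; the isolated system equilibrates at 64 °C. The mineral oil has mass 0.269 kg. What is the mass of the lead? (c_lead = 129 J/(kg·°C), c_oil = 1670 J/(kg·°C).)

m ≈ 0.764 kg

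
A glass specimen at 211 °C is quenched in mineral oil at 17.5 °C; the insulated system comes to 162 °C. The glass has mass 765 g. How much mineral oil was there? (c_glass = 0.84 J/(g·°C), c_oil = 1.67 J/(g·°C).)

m ≈ 130 g

Conservation of energy gives ΣQ = 0:
765·0.84·(162 − 211) + m·1.67·(162 − 17.5) = 0
241.31 m = 31487
m = 31487/241.31 ≈ 130.5 g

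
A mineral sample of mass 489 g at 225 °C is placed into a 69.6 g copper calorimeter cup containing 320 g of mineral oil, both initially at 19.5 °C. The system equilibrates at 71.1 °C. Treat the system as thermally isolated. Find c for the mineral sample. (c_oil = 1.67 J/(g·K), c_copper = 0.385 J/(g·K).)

c ≈ 0.385 J/(g·K)

Taking heat into each body as positive, Σ m c ΔT = 0:
489·c·(71.1 − 225) + 320·1.67·(71.1 − 19.5) + 69.6·0.385·(71.1 − 19.5) = 0
-75257 c = -28958
c = -28958/-75257 ≈ 0.3848 J/(g·K)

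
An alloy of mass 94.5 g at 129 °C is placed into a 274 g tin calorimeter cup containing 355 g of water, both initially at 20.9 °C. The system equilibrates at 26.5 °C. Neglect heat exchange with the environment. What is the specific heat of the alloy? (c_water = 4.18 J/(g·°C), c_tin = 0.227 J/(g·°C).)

c ≈ 0.894 J/(g·°C)

Let T be the final temperature. ΣQ_i = 0:
94.5·c·(26.5 − 129) + 355·4.18·(26.5 − 20.9) + 274·0.227·(26.5 − 20.9) = 0
-9686.2 c = -8658.1
c = -8658.1/-9686.2 ≈ 0.8939 J/(g·°C)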